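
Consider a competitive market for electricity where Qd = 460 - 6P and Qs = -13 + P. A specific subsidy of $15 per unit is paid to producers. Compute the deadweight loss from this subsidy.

Deadweight loss = 675/7

Pre-subsidy: 460 - 6P = -13 + P gives P* = 473/7, Q* = 382/7.
With the subsidy, sellers receive Ps = Pb + 15 for each unit, where Pb is the price buyers pay.
Supply in terms of Pb becomes Qs = -13 + 1(Pb + 15) = 2 + Pb. Setting this equal to demand: 460 - 6Pb = 2 + Pb, so Pb = 458/7.
Sellers receive Ps = 458/7 + 15 = 563/7; Q' = 460 − 6·(458/7) = 472/7.
The subsidy expands output by 472/7 − 382/7 = 90/7 past the efficient level; on those units the gap between marginal cost and willingness to pay runs from 0 up to 15.
DWL = ½ × 15 × 90/7 = 675/7.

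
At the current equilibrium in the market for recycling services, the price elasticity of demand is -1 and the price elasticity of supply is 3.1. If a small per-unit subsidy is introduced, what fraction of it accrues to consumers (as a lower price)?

Consumer share = 31/41

For a small subsidy around the equilibrium, the benefit split depends on the relative slopes, which at a point are proportional to the elasticities.
Buyer share = εs/(εs + |εd|) = 3.1/(3.1 + 1) = 31/41; seller share = |εd|/(εs + |εd|) = 10/41.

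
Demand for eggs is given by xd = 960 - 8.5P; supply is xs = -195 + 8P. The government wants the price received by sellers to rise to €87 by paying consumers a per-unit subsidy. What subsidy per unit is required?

Required subsidy s = €33 per unit

At a seller price of 87, quantity supplied is -195 + 8·87 = 501.
Buyers absorb 501 only when they pay Pb with 960 − 8.5·Pb = 501, i.e. Pb = 54.
s = Ps − Pb = 87 − 54 = 33.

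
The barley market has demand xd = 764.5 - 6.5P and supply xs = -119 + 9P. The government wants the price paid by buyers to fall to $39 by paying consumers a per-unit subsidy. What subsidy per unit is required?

At a buyer price of 39, quantity demanded is 764.5 − 6.5·39 = 511.
Sellers supply 511 only when they receive Ps with -119 + 9·Ps = 511, i.e. Ps = 70.
s = Ps − Pb = 70 − 39 = 31.

Required subsidy s = $31 per unit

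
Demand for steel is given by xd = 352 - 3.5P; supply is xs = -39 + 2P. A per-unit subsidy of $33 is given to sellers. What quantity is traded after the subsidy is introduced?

x' = 1597/11

Pre-subsidy: 352 - 3.5P = -39 + 2P gives P* = 782/11, x* = 1135/11.
With the subsidy, sellers receive Ps = Pb + 33 for each unit, where Pb is the price buyers pay.
Supply in terms of Pb becomes xs = -39 + 2(Pb + 33) = 27 + 2Pb. Setting this equal to demand: 352 - 3.5Pb = 27 + 2Pb, so Pb = 650/11.
Sellers receive Ps = 650/11 + 33 = 1013/11; x' = 352 − 3.5·(650/11) = 1597/11.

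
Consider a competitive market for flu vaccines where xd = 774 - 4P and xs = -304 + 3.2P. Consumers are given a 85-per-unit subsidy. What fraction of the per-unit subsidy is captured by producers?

Producer share = 5/9

Pre-subsidy: 774 - 4P = -304 + 3.2P gives P* = 2695/18, x* = 1576/9.
With the rebate, buyers effectively pay Pb = Ps − 85, where Ps is the price sellers receive.
Demand in terms of Ps becomes xd = 774 − 4(Ps − 85) = 1114 - 4Ps. Setting this equal to supply: 1114 - 4Ps = -304 + 3.2Ps, so Ps = 3545/18.
Buyers pay Pb = 3545/18 − 85 = 2015/18; x' = -304 + 3.2·(3545/18) = 2936/9.
Buyers' price falls by P* − Pb = 2695/18 − 2015/18 = 340/9; sellers' price rises by Ps − P* = 3545/18 − 2695/18 = 425/9.
So producers capture (425/9)/85 = 5/9 of each unit of subsidy.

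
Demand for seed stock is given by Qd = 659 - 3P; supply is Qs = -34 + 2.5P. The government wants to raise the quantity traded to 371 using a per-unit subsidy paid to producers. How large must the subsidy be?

At Q = 371, invert demand for the buyer price: Pb = (659 − 371)/3 = 96; invert supply for the seller price: Ps = (371 − (-34))/2.5 = 162.
The subsidy must fill the gap: s = Ps − Pb = 162 − 96 = 66.

Required subsidy s = 66 per unit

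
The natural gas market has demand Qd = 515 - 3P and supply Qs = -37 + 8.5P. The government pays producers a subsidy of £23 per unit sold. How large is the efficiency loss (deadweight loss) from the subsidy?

Pre-subsidy: 515 - 3P = -37 + 8.5P gives P* = 48, Q* = 371.
With the subsidy, sellers receive Ps = Pb + 23 for each unit, where Pb is the price buyers pay.
Supply in terms of Pb becomes Qs = -37 + 8.5(Pb + 23) = 158.5 + 8.5Pb. Setting this equal to demand: 515 - 3Pb = 158.5 + 8.5Pb, so Pb = 31.
Sellers receive Ps = 31 + 23 = 54; Q' = 515 − 3·31 = 422.
The subsidy expands output by 422 − 371 = 51 past the efficient level; on those units the gap between marginal cost and willingness to pay runs from 0 up to 23.
DWL = ½ × 23 × 51 = 586.5.

Deadweight loss = £586.5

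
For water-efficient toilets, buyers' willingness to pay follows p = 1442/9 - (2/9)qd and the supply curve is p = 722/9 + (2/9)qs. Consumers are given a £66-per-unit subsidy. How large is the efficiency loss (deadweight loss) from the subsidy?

Deadweight loss = £4900.5

Pre-subsidy: 1442/9 - (2/9)q = 722/9 + (2/9)q gives q* = 180 and p* = 1082/9.
With the rebate, buyers effectively pay pb = ps − 66, where ps is the price sellers receive.
On the curves, pb = 1442/9 - (2/9)q and ps = 722/9 + (2/9)q; the wedge ps − pb = 66 gives 722/9 + (2/9)q − (1442/9 - (2/9)q) = 66, so q' = 328.5.
Then pb = 1442/9 − (2/9)·328.5 = 785/9 and ps = 722/9 + (2/9)·328.5 = 1379/9.
The subsidy expands output by 328.5 − 180 = 148.5 past the efficient level; on those units the gap between marginal cost and willingness to pay runs from 0 up to 66.
DWL = ½ × 66 × 148.5 = 4900.5.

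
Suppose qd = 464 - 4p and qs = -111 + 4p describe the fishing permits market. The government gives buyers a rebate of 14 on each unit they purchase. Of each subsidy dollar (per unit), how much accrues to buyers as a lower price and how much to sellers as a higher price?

Buyers gain 7 per unit; sellers gain 7 per unit

Pre-subsidy: 464 - 4p = -111 + 4p gives p* = 71.875, q* = 176.5.
With the rebate, buyers effectively pay pb = ps − 14, where ps is the price sellers receive.
Demand in terms of ps becomes qd = 464 − 4(ps − 14) = 520 - 4ps. Setting this equal to supply: 520 - 4ps = -111 + 4ps, so ps = 78.875.
Buyers pay pb = 78.875 − 14 = 64.875; q' = -111 + 4·78.875 = 204.5.
Buyers' price falls by p* − pb = 71.875 − 64.875 = 7; sellers' price rises by ps − p* = 78.875 − 71.875 = 7.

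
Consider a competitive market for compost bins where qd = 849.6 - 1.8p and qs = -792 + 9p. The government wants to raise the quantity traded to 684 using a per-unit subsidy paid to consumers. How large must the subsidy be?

Required subsidy s = 72 per unit

At q = 684, invert demand for the buyer price: pb = (849.6 − 684)/1.8 = 92; invert supply for the seller price: ps = (684 − (-792))/9 = 164.
The subsidy must fill the gap: s = ps − pb = 164 − 92 = 72.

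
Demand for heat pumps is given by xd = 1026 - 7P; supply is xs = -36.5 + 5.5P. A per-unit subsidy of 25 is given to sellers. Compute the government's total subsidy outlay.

Government cost = 12700

Pre-subsidy: 1026 - 7P = -36.5 + 5.5P gives P* = 85, x* = 431.
With the subsidy, sellers receive Ps = Pb + 25 for each unit, where Pb is the price buyers pay.
Supply in terms of Pb becomes xs = -36.5 + 5.5(Pb + 25) = 101 + 5.5Pb. Setting this equal to demand: 1026 - 7Pb = 101 + 5.5Pb, so Pb = 74.
Sellers receive Ps = 74 + 25 = 99; x' = 1026 − 7·74 = 508.
Government outlay = subsidy × quantity = 25 × 508 = 12700.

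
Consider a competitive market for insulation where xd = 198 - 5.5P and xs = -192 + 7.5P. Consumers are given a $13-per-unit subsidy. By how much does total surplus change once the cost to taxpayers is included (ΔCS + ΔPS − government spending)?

Net change in total surplus = -$268.125

Pre-subsidy: 198 - 5.5P = -192 + 7.5P gives P* = 30, x* = 33.
With the rebate, buyers effectively pay Pb = Ps − 13, where Ps is the price sellers receive.
Demand in terms of Ps becomes xd = 198 − 5.5(Ps − 13) = 269.5 - 5.5Ps. Setting this equal to supply: 269.5 - 5.5Ps = -192 + 7.5Ps, so Ps = 35.5.
Buyers pay Pb = 35.5 − 13 = 22.5; x' = -192 + 7.5·35.5 = 74.25.
ΔCS = ½(33 + 74.25)(30 − 22.5) = 402.1875; ΔPS = ½(33 + 74.25)(35.5 − 30) = 294.9375.
Government spending = 13 × 74.25 = 965.25.
Net change = 402.1875 + 294.9375 − 965.25 = -268.125. The loss equals the DWL triangle ½·13·41.25.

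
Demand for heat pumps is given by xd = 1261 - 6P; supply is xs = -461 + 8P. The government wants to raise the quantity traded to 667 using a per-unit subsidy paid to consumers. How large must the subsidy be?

Required subsidy s = 42 per unit

At x = 667, invert demand for the buyer price: Pb = (1261 − 667)/6 = 99; invert supply for the seller price: Ps = (667 − (-461))/8 = 141.
The subsidy must fill the gap: s = Ps − Pb = 141 − 99 = 42.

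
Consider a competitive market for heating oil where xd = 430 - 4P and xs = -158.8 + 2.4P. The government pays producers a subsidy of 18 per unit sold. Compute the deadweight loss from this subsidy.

Pre-subsidy: 430 - 4P = -158.8 + 2.4P gives P* = 92, x* = 62.
With the subsidy, sellers receive Ps = Pb + 18 for each unit, where Pb is the price buyers pay.
Supply in terms of Pb becomes xs = -158.8 + 2.4(Pb + 18) = -115.6 + 2.4Pb. Setting this equal to demand: 430 - 4Pb = -115.6 + 2.4Pb, so Pb = 85.25.
Sellers receive Ps = 85.25 + 18 = 103.25; x' = 430 − 4·85.25 = 89.
The subsidy expands output by 89 − 62 = 27 past the efficient level; on those units the gap between marginal cost and willingness to pay runs from 0 up to 18.
DWL = ½ × 18 × 27 = 243.

Deadweight loss = 243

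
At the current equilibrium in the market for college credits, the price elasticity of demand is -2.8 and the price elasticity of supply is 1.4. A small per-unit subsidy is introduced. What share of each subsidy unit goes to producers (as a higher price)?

Producer share = 2/3

For a small subsidy around the equilibrium, the benefit split depends on the relative slopes, which at a point are proportional to the elasticities.
Buyer share = εs/(εs + |εd|) = 1.4/(1.4 + 2.8) = 1/3; seller share = |εd|/(εs + |εd|) = 2/3.
So producers capture 2/3 of the subsidy.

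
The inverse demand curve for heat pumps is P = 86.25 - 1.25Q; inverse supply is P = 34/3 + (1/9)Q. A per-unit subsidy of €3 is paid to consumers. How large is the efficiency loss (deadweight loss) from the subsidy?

Pre-subsidy: 86.25 - 1.25Q = 34/3 + (1/9)Q gives Q* = 2697/49 and P* = 855/49.
With the rebate, buyers effectively pay Pb = Ps − 3, where Ps is the price sellers receive.
On the curves, Pb = 86.25 - 1.25Q and Ps = 34/3 + (1/9)Q; the wedge Ps − Pb = 3 gives 34/3 + (1/9)Q − (86.25 - 1.25Q) = 3, so Q' = 2805/49.
Then Pb = 86.25 − 1.25·(2805/49) = 720/49 and Ps = 34/3 + (1/9)·(2805/49) = 867/49.
The subsidy expands output by 2805/49 − 2697/49 = 108/49 past the efficient level; on those units the gap between marginal cost and willingness to pay runs from 0 up to 3.
DWL = ½ × 3 × 108/49 = 162/49.

Deadweight loss = 162/49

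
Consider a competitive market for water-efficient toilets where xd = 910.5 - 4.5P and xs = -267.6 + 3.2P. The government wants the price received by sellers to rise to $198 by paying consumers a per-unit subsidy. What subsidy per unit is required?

At a seller price of 198, quantity supplied is -267.6 + 3.2·198 = 366.
Buyers absorb 366 only when they pay Pb with 910.5 − 4.5·Pb = 366, i.e. Pb = 121.
s = Ps − Pb = 198 − 121 = 77.

Required subsidy s = $77 per unit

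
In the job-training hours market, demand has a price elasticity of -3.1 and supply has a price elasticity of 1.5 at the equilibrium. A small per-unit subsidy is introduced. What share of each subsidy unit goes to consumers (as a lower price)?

Consumer share = 15/46

For a small subsidy around the equilibrium, the benefit split depends on the relative slopes, which at a point are proportional to the elasticities.
Buyer share = εs/(εs + |εd|) = 1.5/(1.5 + 3.1) = 15/46; seller share = |εd|/(εs + |εd|) = 31/46.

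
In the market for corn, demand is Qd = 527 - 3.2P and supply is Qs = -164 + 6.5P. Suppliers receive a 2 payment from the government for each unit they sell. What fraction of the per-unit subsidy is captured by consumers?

Pre-subsidy: 527 - 3.2P = -164 + 6.5P gives P* = 6910/97, Q* = 29007/97.
With the subsidy, sellers receive Ps = Pb + 2 for each unit, where Pb is the price buyers pay.
Supply in terms of Pb becomes Qs = -164 + 6.5(Pb + 2) = -151 + 6.5Pb. Setting this equal to demand: 527 - 3.2Pb = -151 + 6.5Pb, so Pb = 6780/97.
Sellers receive Ps = 6780/97 + 2 = 6974/97; Q' = 527 − 3.2·(6780/97) = 29423/97.
Buyers' price falls by P* − Pb = 6910/97 − 6780/97 = 130/97; sellers' price rises by Ps − P* = 6974/97 − 6910/97 = 64/97.
So consumers capture (130/97)/2 = 65/97 of each unit of subsidy.

Consumer share = 65/97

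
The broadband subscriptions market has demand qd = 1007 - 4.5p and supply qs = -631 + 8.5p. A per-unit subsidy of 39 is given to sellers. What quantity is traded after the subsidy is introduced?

q' = 554.75

Pre-subsidy: 1007 - 4.5p = -631 + 8.5p gives p* = 126, q* = 440.
With the subsidy, sellers receive ps = pb + 39 for each unit, where pb is the price buyers pay.
Supply in terms of pb becomes qs = -631 + 8.5(pb + 39) = -299.5 + 8.5pb. Setting this equal to demand: 1007 - 4.5pb = -299.5 + 8.5pb, so pb = 100.5.
Sellers receive ps = 100.5 + 39 = 139.5; q' = 1007 − 4.5·100.5 = 554.75.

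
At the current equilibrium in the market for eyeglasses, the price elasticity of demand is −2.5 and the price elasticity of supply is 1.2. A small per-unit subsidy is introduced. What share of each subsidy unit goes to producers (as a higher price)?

Producer share = 25/37

For a small subsidy around the equilibrium, the benefit split depends on the relative slopes, which at a point are proportional to the elasticities.
Buyer share = εs/(εs + |εd|) = 1.2/(1.2 + 2.5) = 12/37; seller share = |εd|/(εs + |εd|) = 25/37.
So producers capture 25/37 of the subsidy.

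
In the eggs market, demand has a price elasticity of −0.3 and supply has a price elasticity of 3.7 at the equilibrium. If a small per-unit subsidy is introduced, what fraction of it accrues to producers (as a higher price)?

For a small subsidy around the equilibrium, the benefit split depends on the relative slopes, which at a point are proportional to the elasticities.
Buyer share = εs/(εs + |εd|) = 3.7/(3.7 + 0.3) = 0.925; seller share = |εd|/(εs + |εd|) = 0.075.
So producers capture 0.075 of the subsidy.

Producer share = 0.075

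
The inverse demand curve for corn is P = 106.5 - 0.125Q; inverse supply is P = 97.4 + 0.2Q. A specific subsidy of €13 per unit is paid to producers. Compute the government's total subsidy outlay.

Pre-subsidy: 106.5 - 0.125Q = 97.4 + 0.2Q gives Q* = 28 and P* = 103.
With the subsidy, sellers receive Ps = Pb + 13 for each unit, where Pb is the price buyers pay.
On the curves, Pb = 106.5 - 0.125Q and Ps = 97.4 + 0.2Q; the wedge Ps − Pb = 13 gives 97.4 + 0.2Q − (106.5 - 0.125Q) = 13, so Q' = 68.
Then Pb = 106.5 − 0.125·68 = 98 and Ps = 97.4 + 0.2·68 = 111.
Government outlay = subsidy × quantity = 13 × 68 = 884.

Government cost = €884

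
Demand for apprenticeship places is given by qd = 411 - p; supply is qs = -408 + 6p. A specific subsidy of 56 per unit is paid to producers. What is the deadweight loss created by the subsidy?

Pre-subsidy: 411 - p = -408 + 6p gives p* = 117, q* = 294.
With the subsidy, sellers receive ps = pb + 56 for each unit, where pb is the price buyers pay.
Supply in terms of pb becomes qs = -408 + 6(pb + 56) = -72 + 6pb. Setting this equal to demand: 411 - pb = -72 + 6pb, so pb = 69.
Sellers receive ps = 69 + 56 = 125; q' = 411 − 1·69 = 342.
The subsidy expands output by 342 − 294 = 48 past the efficient level; on those units the gap between marginal cost and willingness to pay runs from 0 up to 56.
DWL = ½ × 56 × 48 = 1344.

Deadweight loss = 1344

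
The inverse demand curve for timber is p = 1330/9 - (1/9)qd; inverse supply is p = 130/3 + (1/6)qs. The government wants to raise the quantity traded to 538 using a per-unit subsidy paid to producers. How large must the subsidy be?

At q = 538, from the demand curve buyers pay pb = 1330/9 − (1/9)·538 = 88; from the supply curve sellers need ps = 130/3 + (1/6)·538 = 133.
The subsidy must fill the gap: s = ps − pb = 133 − 88 = 45.

Required subsidy s = 45 per unit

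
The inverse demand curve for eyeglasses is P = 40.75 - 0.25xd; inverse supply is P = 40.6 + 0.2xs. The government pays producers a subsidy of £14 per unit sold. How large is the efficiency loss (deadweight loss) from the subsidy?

Pre-subsidy: 40.75 - 0.25x = 40.6 + 0.2x gives x* = 1/3 and P* = 122/3.
With the subsidy, sellers receive Ps = Pb + 14 for each unit, where Pb is the price buyers pay.
On the curves, Pb = 40.75 - 0.25x and Ps = 40.6 + 0.2x; the wedge Ps − Pb = 14 gives 40.6 + 0.2x − (40.75 - 0.25x) = 14, so x' = 283/9.
Then Pb = 40.75 − 0.25·(283/9) = 296/9 and Ps = 40.6 + 0.2·(283/9) = 422/9.
The subsidy expands output by 283/9 − 1/3 = 280/9 past the efficient level; on those units the gap between marginal cost and willingness to pay runs from 0 up to 14.
DWL = ½ × 14 × 280/9 = 1960/9.

Deadweight loss = 1960/9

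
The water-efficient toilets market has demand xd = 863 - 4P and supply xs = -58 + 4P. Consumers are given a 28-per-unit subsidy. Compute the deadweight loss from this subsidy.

Deadweight loss = 784

Pre-subsidy: 863 - 4P = -58 + 4P gives P* = 115.125, x* = 402.5.
With the rebate, buyers effectively pay Pb = Ps − 28, where Ps is the price sellers receive.
Demand in terms of Ps becomes xd = 863 − 4(Ps − 28) = 975 - 4Ps. Setting this equal to supply: 975 - 4Ps = -58 + 4Ps, so Ps = 129.125.
Buyers pay Pb = 129.125 − 28 = 101.125; x' = -58 + 4·129.125 = 458.5.
The subsidy expands output by 458.5 − 402.5 = 56 past the efficient level; on those units the gap between marginal cost and willingness to pay runs from 0 up to 28.
DWL = ½ × 28 × 56 = 784.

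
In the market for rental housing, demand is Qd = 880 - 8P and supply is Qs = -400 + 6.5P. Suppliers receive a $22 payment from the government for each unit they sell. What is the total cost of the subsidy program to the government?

Pre-subsidy: 880 - 8P = -400 + 6.5P gives P* = 2560/29, Q* = 5040/29.
With the subsidy, sellers receive Ps = Pb + 22 for each unit, where Pb is the price buyers pay.
Supply in terms of Pb becomes Qs = -400 + 6.5(Pb + 22) = -257 + 6.5Pb. Setting this equal to demand: 880 - 8Pb = -257 + 6.5Pb, so Pb = 2274/29.
Sellers receive Ps = 2274/29 + 22 = 2912/29; Q' = 880 − 8·(2274/29) = 7328/29.
Government outlay = subsidy × quantity = 22 × 7328/29 = 161216/29.

Government cost = 161216/29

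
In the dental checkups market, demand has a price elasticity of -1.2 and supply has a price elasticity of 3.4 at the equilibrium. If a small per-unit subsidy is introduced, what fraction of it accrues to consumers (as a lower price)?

For a small subsidy around the equilibrium, the benefit split depends on the relative slopes, which at a point are proportional to the elasticities.
Buyer share = εs/(εs + |εd|) = 3.4/(3.4 + 1.2) = 17/23; seller share = |εd|/(εs + |εd|) = 6/23.

Consumer share = 17/23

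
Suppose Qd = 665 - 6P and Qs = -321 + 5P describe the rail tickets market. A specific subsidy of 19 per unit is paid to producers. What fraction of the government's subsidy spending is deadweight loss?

Pre-subsidy: 665 - 6P = -321 + 5P gives P* = 986/11, Q* = 1399/11.
With the subsidy, sellers receive Ps = Pb + 19 for each unit, where Pb is the price buyers pay.
Supply in terms of Pb becomes Qs = -321 + 5(Pb + 19) = -226 + 5Pb. Setting this equal to demand: 665 - 6Pb = -226 + 5Pb, so Pb = 81.
Sellers receive Ps = 81 + 19 = 100; Q' = 665 − 6·81 = 179.
ΔCS = ½(1399/11 + 179)(986/11 − 81) = 159980/121; ΔPS = ½(1399/11 + 179)(100 − 986/11) = 191976/121.
Government spending = 19 × 179 = 3401.
DWL = ½ × 19 × (179 − 1399/11) = 5415/11; fraction = (5415/11) / 3401 = 285/1969.

DWL / government spending = 285/1969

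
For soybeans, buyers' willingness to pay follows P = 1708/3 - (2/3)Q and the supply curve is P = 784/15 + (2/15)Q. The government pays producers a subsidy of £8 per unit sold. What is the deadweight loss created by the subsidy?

Pre-subsidy: 1708/3 - (2/3)Q = 784/15 + (2/15)Q gives Q* = 1939/3 and P* = 1246/9.
With the subsidy, sellers receive Ps = Pb + 8 for each unit, where Pb is the price buyers pay.
On the curves, Pb = 1708/3 - (2/3)Q and Ps = 784/15 + (2/15)Q; the wedge Ps − Pb = 8 gives 784/15 + (2/15)Q − (1708/3 - (2/3)Q) = 8, so Q' = 1969/3.
Then Pb = 1708/3 − (2/3)·(1969/3) = 1186/9 and Ps = 784/15 + (2/15)·(1969/3) = 1258/9.
The subsidy expands output by 1969/3 − 1939/3 = 10 past the efficient level; on those units the gap between marginal cost and willingness to pay runs from 0 up to 8.
DWL = ½ × 8 × 10 = 40.

Deadweight loss = £40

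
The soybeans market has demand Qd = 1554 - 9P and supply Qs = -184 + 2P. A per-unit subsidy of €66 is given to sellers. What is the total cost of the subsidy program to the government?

Pre-subsidy: 1554 - 9P = -184 + 2P gives P* = 158, Q* = 132.
With the subsidy, sellers receive Ps = Pb + 66 for each unit, where Pb is the price buyers pay.
Supply in terms of Pb becomes Qs = -184 + 2(Pb + 66) = -52 + 2Pb. Setting this equal to demand: 1554 - 9Pb = -52 + 2Pb, so Pb = 146.
Sellers receive Ps = 146 + 66 = 212; Q' = 1554 − 9·146 = 240.
Government outlay = subsidy × quantity = 66 × 240 = 15840.

Government cost = €15840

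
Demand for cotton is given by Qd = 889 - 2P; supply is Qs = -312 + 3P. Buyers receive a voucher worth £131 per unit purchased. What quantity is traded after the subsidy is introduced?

Q' = 565.8

Pre-subsidy: 889 - 2P = -312 + 3P gives P* = 240.2, Q* = 408.6.
With the rebate, buyers effectively pay Pb = Ps − 131, where Ps is the price sellers receive.
Demand in terms of Ps becomes Qd = 889 − 2(Ps − 131) = 1151 - 2Ps. Setting this equal to supply: 1151 - 2Ps = -312 + 3Ps, so Ps = 292.6.
Buyers pay Pb = 292.6 − 131 = 161.6; Q' = -312 + 3·292.6 = 565.8.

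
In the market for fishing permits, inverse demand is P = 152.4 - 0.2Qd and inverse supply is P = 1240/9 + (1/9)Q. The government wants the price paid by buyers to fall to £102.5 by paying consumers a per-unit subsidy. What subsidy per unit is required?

Required subsidy s = £63 per unit

At a buyer price of 102.5, quantity demanded is 762 − 5·102.5 = 249.5.
Sellers supply 249.5 only when they receive Ps = 1240/9 + (1/9)·249.5 = 165.5.
s = Ps − Pb = 165.5 − 102.5 = 63.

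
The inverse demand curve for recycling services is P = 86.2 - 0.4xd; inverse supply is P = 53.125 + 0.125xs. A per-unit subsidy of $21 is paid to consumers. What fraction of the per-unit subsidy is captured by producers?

Pre-subsidy: 86.2 - 0.4x = 53.125 + 0.125x gives x* = 63 and P* = 61.
With the rebate, buyers effectively pay Pb = Ps − 21, where Ps is the price sellers receive.
On the curves, Pb = 86.2 - 0.4x and Ps = 53.125 + 0.125x; the wedge Ps − Pb = 21 gives 53.125 + 0.125x − (86.2 - 0.4x) = 21, so x' = 103.
Then Pb = 86.2 − 0.4·103 = 45 and Ps = 53.125 + 0.125·103 = 66.
Buyers' price falls by P* − Pb = 61 − 45 = 16; sellers' price rises by Ps − P* = 66 − 61 = 5.
So producers capture 5/21 = 5/21 of each unit of subsidy.

Producer share = 5/21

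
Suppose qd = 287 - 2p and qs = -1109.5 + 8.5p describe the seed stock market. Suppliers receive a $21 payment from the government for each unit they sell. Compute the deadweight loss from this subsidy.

Pre-subsidy: 287 - 2p = -1109.5 + 8.5p gives p* = 133, q* = 21.
With the subsidy, sellers receive ps = pb + 21 for each unit, where pb is the price buyers pay.
Supply in terms of pb becomes qs = -1109.5 + 8.5(pb + 21) = -931 + 8.5pb. Setting this equal to demand: 287 - 2pb = -931 + 8.5pb, so pb = 116.
Sellers receive ps = 116 + 21 = 137; q' = 287 − 2·116 = 55.
The subsidy expands output by 55 − 21 = 34 past the efficient level; on those units the gap between marginal cost and willingness to pay runs from 0 up to 21.
DWL = ½ × 21 × 34 = 357.

Deadweight loss = $357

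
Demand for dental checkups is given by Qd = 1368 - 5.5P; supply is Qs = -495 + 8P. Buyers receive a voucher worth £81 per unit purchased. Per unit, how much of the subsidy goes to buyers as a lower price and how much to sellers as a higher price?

Buyers gain £48 per unit; sellers gain £33 per unit

Pre-subsidy: 1368 - 5.5P = -495 + 8P gives P* = 138, Q* = 609.
With the rebate, buyers effectively pay Pb = Ps − 81, where Ps is the price sellers receive.
Demand in terms of Ps becomes Qd = 1368 − 5.5(Ps − 81) = 1813.5 - 5.5Ps. Setting this equal to supply: 1813.5 - 5.5Ps = -495 + 8Ps, so Ps = 171.
Buyers pay Pb = 171 − 81 = 90; Q' = -495 + 8·171 = 873.
Buyers' price falls by P* − Pb = 138 − 90 = 48; sellers' price rises by Ps − P* = 171 − 138 = 33.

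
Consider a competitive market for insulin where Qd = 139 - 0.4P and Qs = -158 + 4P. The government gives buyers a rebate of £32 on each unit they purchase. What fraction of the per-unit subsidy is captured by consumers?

Pre-subsidy: 139 - 0.4P = -158 + 4P gives P* = 67.5, Q* = 112.
With the rebate, buyers effectively pay Pb = Ps − 32, where Ps is the price sellers receive.
Demand in terms of Ps becomes Qd = 139 − 0.4(Ps − 32) = 151.8 - 0.4Ps. Setting this equal to supply: 151.8 - 0.4Ps = -158 + 4Ps, so Ps = 1549/22.
Buyers pay Pb = 1549/22 − 32 = 845/22; Q' = -158 + 4·(1549/22) = 1360/11.
Buyers' price falls by P* − Pb = 67.5 − 845/22 = 320/11; sellers' price rises by Ps − P* = 1549/22 − 67.5 = 32/11.
So consumers capture (320/11)/32 = 10/11 of each unit of subsidy.

Consumer share = 10/11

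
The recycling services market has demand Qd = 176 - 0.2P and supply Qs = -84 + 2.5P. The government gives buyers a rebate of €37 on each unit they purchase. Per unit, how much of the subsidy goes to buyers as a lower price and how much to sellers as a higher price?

Buyers gain 925/27 per unit; sellers gain 74/27 per unit

Pre-subsidy: 176 - 0.2P = -84 + 2.5P gives P* = 2600/27, Q* = 4232/27.
With the rebate, buyers effectively pay Pb = Ps − 37, where Ps is the price sellers receive.
Demand in terms of Ps becomes Qd = 176 − 0.2(Ps − 37) = 183.4 - 0.2Ps. Setting this equal to supply: 183.4 - 0.2Ps = -84 + 2.5Ps, so Ps = 2674/27.
Buyers pay Pb = 2674/27 − 37 = 1675/27; Q' = -84 + 2.5·(2674/27) = 4417/27.
Buyers' price falls by P* − Pb = 2600/27 − 1675/27 = 925/27; sellers' price rises by Ps − P* = 2674/27 − 2600/27 = 74/27.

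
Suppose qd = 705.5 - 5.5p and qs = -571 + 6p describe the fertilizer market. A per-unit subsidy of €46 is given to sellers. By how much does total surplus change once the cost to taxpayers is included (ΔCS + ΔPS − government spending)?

Pre-subsidy: 705.5 - 5.5p = -571 + 6p gives p* = 111, q* = 95.
With the subsidy, sellers receive ps = pb + 46 for each unit, where pb is the price buyers pay.
Supply in terms of pb becomes qs = -571 + 6(pb + 46) = -295 + 6pb. Setting this equal to demand: 705.5 - 5.5pb = -295 + 6pb, so pb = 87.
Sellers receive ps = 87 + 46 = 133; q' = 705.5 − 5.5·87 = 227.
ΔCS = ½(95 + 227)(111 − 87) = 3864; ΔPS = ½(95 + 227)(133 − 111) = 3542.
Government spending = 46 × 227 = 10442.
Net change = 3864 + 3542 − 10442 = -3036. The loss equals the DWL triangle ½·46·132.

Net change in total surplus = -€3036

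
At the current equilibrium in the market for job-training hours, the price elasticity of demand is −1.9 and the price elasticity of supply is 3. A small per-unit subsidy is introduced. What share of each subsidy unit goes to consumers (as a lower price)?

Consumer share = 30/49

For a small subsidy around the equilibrium, the benefit split depends on the relative slopes, which at a point are proportional to the elasticities.
Buyer share = εs/(εs + |εd|) = 3/(3 + 1.9) = 30/49; seller share = |εd|/(εs + |εd|) = 19/49.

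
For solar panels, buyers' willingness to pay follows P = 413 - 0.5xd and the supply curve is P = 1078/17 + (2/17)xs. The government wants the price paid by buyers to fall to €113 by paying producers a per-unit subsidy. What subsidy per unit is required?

Required subsidy s = €21 per unit

At a buyer price of 113, quantity demanded is 826 − 2·113 = 600.
Sellers supply 600 only when they receive Ps = 1078/17 + (2/17)·600 = 134.
s = Ps − Pb = 134 − 113 = 21.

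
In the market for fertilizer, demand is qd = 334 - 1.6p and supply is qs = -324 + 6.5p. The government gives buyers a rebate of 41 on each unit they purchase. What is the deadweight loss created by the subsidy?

Pre-subsidy: 334 - 1.6p = -324 + 6.5p gives p* = 6580/81, q* = 16526/81.
With the rebate, buyers effectively pay pb = ps − 41, where ps is the price sellers receive.
Demand in terms of ps becomes qd = 334 − 1.6(ps − 41) = 399.6 - 1.6ps. Setting this equal to supply: 399.6 - 1.6ps = -324 + 6.5ps, so ps = 268/3.
Buyers pay pb = 268/3 − 41 = 145/3; q' = -324 + 6.5·(268/3) = 770/3.
The subsidy expands output by 770/3 − 16526/81 = 4264/81 past the efficient level; on those units the gap between marginal cost and willingness to pay runs from 0 up to 41.
DWL = ½ × 41 × 4264/81 = 87412/81.

Deadweight loss = 87412/81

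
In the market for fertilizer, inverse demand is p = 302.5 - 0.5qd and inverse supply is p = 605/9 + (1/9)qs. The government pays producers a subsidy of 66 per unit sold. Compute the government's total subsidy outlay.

Pre-subsidy: 302.5 - 0.5q = 605/9 + (1/9)q gives q* = 385 and p* = 110.
With the subsidy, sellers receive ps = pb + 66 for each unit, where pb is the price buyers pay.
On the curves, pb = 302.5 - 0.5q and ps = 605/9 + (1/9)q; the wedge ps − pb = 66 gives 605/9 + (1/9)q − (302.5 - 0.5q) = 66, so q' = 493.
Then pb = 302.5 − 0.5·493 = 56 and ps = 605/9 + (1/9)·493 = 122.
Government outlay = subsidy × quantity = 66 × 493 = 32538.

Government cost = 32538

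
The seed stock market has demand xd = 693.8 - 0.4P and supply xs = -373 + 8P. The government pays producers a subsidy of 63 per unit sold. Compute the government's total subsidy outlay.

Pre-subsidy: 693.8 - 0.4P = -373 + 8P gives P* = 127, x* = 643.
With the subsidy, sellers receive Ps = Pb + 63 for each unit, where Pb is the price buyers pay.
Supply in terms of Pb becomes xs = -373 + 8(Pb + 63) = 131 + 8Pb. Setting this equal to demand: 693.8 - 0.4Pb = 131 + 8Pb, so Pb = 67.
Sellers receive Ps = 67 + 63 = 130; x' = 693.8 − 0.4·67 = 667.
Government outlay = subsidy × quantity = 63 × 667 = 42021.

Government cost = 42021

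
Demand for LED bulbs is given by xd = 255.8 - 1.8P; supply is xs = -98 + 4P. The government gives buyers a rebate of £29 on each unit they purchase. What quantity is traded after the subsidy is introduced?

Pre-subsidy: 255.8 - 1.8P = -98 + 4P gives P* = 61, x* = 146.
With the rebate, buyers effectively pay Pb = Ps − 29, where Ps is the price sellers receive.
Demand in terms of Ps becomes xd = 255.8 − 1.8(Ps − 29) = 308 - 1.8Ps. Setting this equal to supply: 308 - 1.8Ps = -98 + 4Ps, so Ps = 70.
Buyers pay Pb = 70 − 29 = 41; x' = -98 + 4·70 = 182.

x' = 182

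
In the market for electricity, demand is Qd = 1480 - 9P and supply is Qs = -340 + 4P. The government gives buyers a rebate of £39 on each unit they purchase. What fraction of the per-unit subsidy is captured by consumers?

Consumer share = 4/13

Pre-subsidy: 1480 - 9P = -340 + 4P gives P* = 140, Q* = 220.
With the rebate, buyers effectively pay Pb = Ps − 39, where Ps is the price sellers receive.
Demand in terms of Ps becomes Qd = 1480 − 9(Ps − 39) = 1831 - 9Ps. Setting this equal to supply: 1831 - 9Ps = -340 + 4Ps, so Ps = 167.
Buyers pay Pb = 167 − 39 = 128; Q' = -340 + 4·167 = 328.
Buyers' price falls by P* − Pb = 140 − 128 = 12; sellers' price rises by Ps − P* = 167 − 140 = 27.
So consumers capture 12/39 = 4/13 of each unit of subsidy.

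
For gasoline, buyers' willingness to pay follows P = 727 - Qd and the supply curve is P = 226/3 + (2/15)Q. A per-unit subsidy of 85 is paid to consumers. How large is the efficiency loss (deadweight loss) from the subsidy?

Deadweight loss = 3187.5

Pre-subsidy: 727 - Q = 226/3 + (2/15)Q gives Q* = 575 and P* = 152.
With the rebate, buyers effectively pay Pb = Ps − 85, where Ps is the price sellers receive.
On the curves, Pb = 727 - Q and Ps = 226/3 + (2/15)Q; the wedge Ps − Pb = 85 gives 226/3 + (2/15)Q − (727 - Q) = 85, so Q' = 650.
Then Pb = 727 − 1·650 = 77 and Ps = 226/3 + (2/15)·650 = 162.
The subsidy expands output by 650 − 575 = 75 past the efficient level; on those units the gap between marginal cost and willingness to pay runs from 0 up to 85.
DWL = ½ × 85 × 75 = 3187.5.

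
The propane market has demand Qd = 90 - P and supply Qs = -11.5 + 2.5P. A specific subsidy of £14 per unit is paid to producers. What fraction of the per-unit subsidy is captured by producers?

Producer share = 2/7

Pre-subsidy: 90 - P = -11.5 + 2.5P gives P* = 29, Q* = 61.
With the subsidy, sellers receive Ps = Pb + 14 for each unit, where Pb is the price buyers pay.
Supply in terms of Pb becomes Qs = -11.5 + 2.5(Pb + 14) = 23.5 + 2.5Pb. Setting this equal to demand: 90 - Pb = 23.5 + 2.5Pb, so Pb = 19.
Sellers receive Ps = 19 + 14 = 33; Q' = 90 − 1·19 = 71.
Buyers' price falls by P* − Pb = 29 − 19 = 10; sellers' price rises by Ps − P* = 33 − 29 = 4.
So producers capture 4/14 = 2/7 of each unit of subsidy.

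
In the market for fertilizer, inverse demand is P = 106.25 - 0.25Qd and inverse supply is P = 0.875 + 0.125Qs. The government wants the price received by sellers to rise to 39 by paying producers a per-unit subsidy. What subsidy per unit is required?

At a seller price of 39, quantity supplied is -7 + 8·39 = 305.
Buyers absorb 305 only when they pay Pb = 106.25 − 0.25·305 = 30.
s = Ps − Pb = 39 − 30 = 9.

Required subsidy s = 9 per unit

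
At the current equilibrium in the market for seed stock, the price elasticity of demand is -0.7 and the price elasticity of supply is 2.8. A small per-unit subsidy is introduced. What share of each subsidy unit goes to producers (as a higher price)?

Producer share = 0.2

For a small subsidy around the equilibrium, the benefit split depends on the relative slopes, which at a point are proportional to the elasticities.
Buyer share = εs/(εs + |εd|) = 2.8/(2.8 + 0.7) = 0.8; seller share = |εd|/(εs + |εd|) = 0.2.
So producers capture 0.2 of the subsidy.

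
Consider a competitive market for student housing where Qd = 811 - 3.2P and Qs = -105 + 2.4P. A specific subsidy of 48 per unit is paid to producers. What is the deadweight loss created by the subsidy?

Deadweight loss = 55296/35

Pre-subsidy: 811 - 3.2P = -105 + 2.4P gives P* = 1145/7, Q* = 2013/7.
With the subsidy, sellers receive Ps = Pb + 48 for each unit, where Pb is the price buyers pay.
Supply in terms of Pb becomes Qs = -105 + 2.4(Pb + 48) = 10.2 + 2.4Pb. Setting this equal to demand: 811 - 3.2Pb = 10.2 + 2.4Pb, so Pb = 143.
Sellers receive Ps = 143 + 48 = 191; Q' = 811 − 3.2·143 = 353.4.
The subsidy expands output by 353.4 − 2013/7 = 2304/35 past the efficient level; on those units the gap between marginal cost and willingness to pay runs from 0 up to 48.
DWL = ½ × 48 × 2304/35 = 55296/35.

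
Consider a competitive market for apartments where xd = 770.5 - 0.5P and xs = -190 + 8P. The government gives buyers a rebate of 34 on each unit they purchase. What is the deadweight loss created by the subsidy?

Pre-subsidy: 770.5 - 0.5P = -190 + 8P gives P* = 113, x* = 714.
With the rebate, buyers effectively pay Pb = Ps − 34, where Ps is the price sellers receive.
Demand in terms of Ps becomes xd = 770.5 − 0.5(Ps − 34) = 787.5 - 0.5Ps. Setting this equal to supply: 787.5 - 0.5Ps = -190 + 8Ps, so Ps = 115.
Buyers pay Pb = 115 − 34 = 81; x' = -190 + 8·115 = 730.
The subsidy expands output by 730 − 714 = 16 past the efficient level; on those units the gap between marginal cost and willingness to pay runs from 0 up to 34.
DWL = ½ × 34 × 16 = 272.

Deadweight loss = 272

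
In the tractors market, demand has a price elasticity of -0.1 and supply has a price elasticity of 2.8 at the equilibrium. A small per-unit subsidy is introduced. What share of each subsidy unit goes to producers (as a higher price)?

For a small subsidy around the equilibrium, the benefit split depends on the relative slopes, which at a point are proportional to the elasticities.
Buyer share = εs/(εs + |εd|) = 2.8/(2.8 + 0.1) = 28/29; seller share = |εd|/(εs + |εd|) = 1/29.
So producers capture 1/29 of the subsidy.

Producer share = 1/29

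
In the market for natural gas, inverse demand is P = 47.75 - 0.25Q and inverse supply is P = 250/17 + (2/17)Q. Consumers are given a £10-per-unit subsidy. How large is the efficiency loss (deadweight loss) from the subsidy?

Deadweight loss = £136

Pre-subsidy: 47.75 - 0.25Q = 250/17 + (2/17)Q gives Q* = 89.88 and P* = 25.28.
With the rebate, buyers effectively pay Pb = Ps − 10, where Ps is the price sellers receive.
On the curves, Pb = 47.75 - 0.25Q and Ps = 250/17 + (2/17)Q; the wedge Ps − Pb = 10 gives 250/17 + (2/17)Q − (47.75 - 0.25Q) = 10, so Q' = 117.08.
Then Pb = 47.75 − 0.25·117.08 = 18.48 and Ps = 250/17 + (2/17)·117.08 = 28.48.
The subsidy expands output by 117.08 − 89.88 = 27.2 past the efficient level; on those units the gap between marginal cost and willingness to pay runs from 0 up to 10.
DWL = ½ × 10 × 27.2 = 136.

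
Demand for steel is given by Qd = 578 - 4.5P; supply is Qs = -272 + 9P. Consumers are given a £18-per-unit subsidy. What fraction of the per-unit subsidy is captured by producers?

Producer share = 1/3

Pre-subsidy: 578 - 4.5P = -272 + 9P gives P* = 1700/27, Q* = 884/3.
With the rebate, buyers effectively pay Pb = Ps − 18, where Ps is the price sellers receive.
Demand in terms of Ps becomes Qd = 578 − 4.5(Ps − 18) = 659 - 4.5Ps. Setting this equal to supply: 659 - 4.5Ps = -272 + 9Ps, so Ps = 1862/27.
Buyers pay Pb = 1862/27 − 18 = 1376/27; Q' = -272 + 9·(1862/27) = 1046/3.
Buyers' price falls by P* − Pb = 1700/27 − 1376/27 = 12; sellers' price rises by Ps − P* = 1862/27 − 1700/27 = 6.
So producers capture 6/18 = 1/3 of each unit of subsidy.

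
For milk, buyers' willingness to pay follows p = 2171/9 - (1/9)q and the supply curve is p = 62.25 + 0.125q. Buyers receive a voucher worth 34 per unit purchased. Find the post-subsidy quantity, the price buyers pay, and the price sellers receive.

q' = 902; buyers pay 141; sellers receive 175

Pre-subsidy: 2171/9 - (1/9)q = 62.25 + 0.125q gives q* = 758 and p* = 157.
With the rebate, buyers effectively pay pb = ps − 34, where ps is the price sellers receive.
On the curves, pb = 2171/9 - (1/9)q and ps = 62.25 + 0.125q; the wedge ps − pb = 34 gives 62.25 + 0.125q − (2171/9 - (1/9)q) = 34, so q' = 902.
Then pb = 2171/9 − (1/9)·902 = 141 and ps = 62.25 + 0.125·902 = 175.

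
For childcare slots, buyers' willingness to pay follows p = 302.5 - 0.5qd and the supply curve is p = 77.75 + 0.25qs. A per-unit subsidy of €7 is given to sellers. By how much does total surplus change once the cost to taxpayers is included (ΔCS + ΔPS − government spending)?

Net change in total surplus = -98/3

Pre-subsidy: 302.5 - 0.5q = 77.75 + 0.25q gives q* = 899/3 and p* = 458/3.
With the subsidy, sellers receive ps = pb + 7 for each unit, where pb is the price buyers pay.
On the curves, pb = 302.5 - 0.5q and ps = 77.75 + 0.25q; the wedge ps − pb = 7 gives 77.75 + 0.25q − (302.5 - 0.5q) = 7, so q' = 309.
Then pb = 302.5 − 0.5·309 = 148 and ps = 77.75 + 0.25·309 = 155.
ΔCS = ½(899/3 + 309)(458/3 − 148) = 12782/9; ΔPS = ½(899/3 + 309)(155 − 458/3) = 6391/9.
Government spending = 7 × 309 = 2163.
Net change = 12782/9 + 6391/9 − 2163 = -98/3. The loss equals the DWL triangle ½·7·28/3.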